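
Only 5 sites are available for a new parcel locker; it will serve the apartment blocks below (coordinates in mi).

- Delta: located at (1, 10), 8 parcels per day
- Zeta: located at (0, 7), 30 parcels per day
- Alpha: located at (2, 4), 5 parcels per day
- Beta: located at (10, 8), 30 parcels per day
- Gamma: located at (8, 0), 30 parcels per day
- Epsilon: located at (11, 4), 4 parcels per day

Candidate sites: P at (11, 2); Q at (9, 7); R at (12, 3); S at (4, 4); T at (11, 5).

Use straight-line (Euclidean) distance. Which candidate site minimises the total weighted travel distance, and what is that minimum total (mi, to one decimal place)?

Total weighted distance at each candidate:
  P (11, 2): total = 809.7
  Q (9, 7): total = 645.4
  R (12, 3): total = 851.2
  S (4, 4): total = 627.7
  T (11, 5): total = 743.9
Minimum is at S with total 627.7 mi.

S, total 627.7 mi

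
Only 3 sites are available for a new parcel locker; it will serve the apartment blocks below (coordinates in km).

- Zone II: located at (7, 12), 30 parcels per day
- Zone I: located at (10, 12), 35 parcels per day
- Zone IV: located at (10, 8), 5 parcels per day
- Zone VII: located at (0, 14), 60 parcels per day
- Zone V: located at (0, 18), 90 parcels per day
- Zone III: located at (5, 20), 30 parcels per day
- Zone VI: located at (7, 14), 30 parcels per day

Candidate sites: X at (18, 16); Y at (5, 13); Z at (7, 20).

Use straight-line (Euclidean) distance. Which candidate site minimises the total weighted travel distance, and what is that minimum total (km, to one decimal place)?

Y, total 1500.3 km

Total weighted distance at each candidate:
  X (18, 16): total = 4180.8
  Y (5, 13): total = 1500.3
  Z (7, 20): total = 2049.3
Minimum is at Y with total 1500.3 km.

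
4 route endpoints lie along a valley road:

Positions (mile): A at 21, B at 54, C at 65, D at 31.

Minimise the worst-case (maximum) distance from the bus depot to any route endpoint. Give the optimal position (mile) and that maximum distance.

The 1-center on a line is the midpoint of the two extreme points: leftmost at 21, rightmost at 65.
Optimal location = (21 + 65)/2 = 43; maximum distance = (65 − 21)/2 = 22.

location 43, max distance 22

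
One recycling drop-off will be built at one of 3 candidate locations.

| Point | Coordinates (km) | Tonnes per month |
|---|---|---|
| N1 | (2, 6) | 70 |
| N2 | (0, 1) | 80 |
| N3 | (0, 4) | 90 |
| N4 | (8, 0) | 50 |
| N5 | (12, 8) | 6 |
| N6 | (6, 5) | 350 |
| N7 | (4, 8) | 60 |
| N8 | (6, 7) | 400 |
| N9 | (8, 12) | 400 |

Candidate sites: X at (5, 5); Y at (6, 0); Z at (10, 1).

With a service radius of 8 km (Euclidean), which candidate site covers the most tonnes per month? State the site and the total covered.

X, covering 1506

Coverage radius r = 8 km; a point is covered iff (Δx)²+(Δy)² ≤ 8² = 64.
  X (5, 5): covers {N1, N2, N3, N4, N5, N6, N7, N8, N9} → 1506
  Y (6, 0): covers {N1, N2, N3, N4, N6, N8} → 1040
  Z (10, 1): covers {N4, N5, N6, N8} → 806
Maximum coverage at X: 1506 tonnes per month.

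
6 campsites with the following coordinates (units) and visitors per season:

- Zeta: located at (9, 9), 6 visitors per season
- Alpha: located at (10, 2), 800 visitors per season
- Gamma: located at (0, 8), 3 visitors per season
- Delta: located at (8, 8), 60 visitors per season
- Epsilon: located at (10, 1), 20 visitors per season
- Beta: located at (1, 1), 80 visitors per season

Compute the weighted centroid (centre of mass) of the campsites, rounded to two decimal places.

(9.10, 2.33)

The minimiser of Σwᵢ‖p−pᵢ‖² is the weighted centroid p* = (Σwᵢpᵢ)/(Σwᵢ).
Σwᵢ = 969.
Σwᵢxᵢ = 6·9 + 800·10 + 3·0 + 60·8 + 20·10 + 80·1 = 8814.
Σwᵢyᵢ = 6·9 + 800·2 + 3·8 + 60·8 + 20·1 + 80·1 = 2258.
x* = 8814/969 = 9.10, y* = 2258/969 = 2.33.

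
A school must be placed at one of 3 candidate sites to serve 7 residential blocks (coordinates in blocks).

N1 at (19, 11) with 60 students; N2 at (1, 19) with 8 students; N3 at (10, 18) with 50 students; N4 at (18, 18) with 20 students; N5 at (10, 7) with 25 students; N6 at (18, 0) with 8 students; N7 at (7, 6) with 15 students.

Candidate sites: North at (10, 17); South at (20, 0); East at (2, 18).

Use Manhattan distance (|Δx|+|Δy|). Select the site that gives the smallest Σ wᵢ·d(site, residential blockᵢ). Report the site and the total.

Total weighted distance at each candidate:
  North (10, 17): total = 1878
  South (20, 0): total = 3550
  East (2, 18): total = 3178
Minimum is at North with total 1878 blocks.

North, total 1878 blocks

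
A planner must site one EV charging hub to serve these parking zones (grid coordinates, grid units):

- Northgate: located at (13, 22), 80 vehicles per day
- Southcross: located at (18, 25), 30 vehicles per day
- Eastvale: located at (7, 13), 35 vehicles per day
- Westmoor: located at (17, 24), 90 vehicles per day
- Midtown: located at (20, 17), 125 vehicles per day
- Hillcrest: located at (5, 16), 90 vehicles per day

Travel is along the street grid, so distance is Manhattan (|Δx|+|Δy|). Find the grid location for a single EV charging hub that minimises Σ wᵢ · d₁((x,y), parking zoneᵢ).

(17, 17)

Manhattan distance separates: Σwᵢ(|x−xᵢ|+|y−yᵢ|) = Σwᵢ|x−xᵢ| + Σwᵢ|y−yᵢ|, so x and y are optimised independently as 1-D weighted medians.
Total weight W = 450; half = 225.
x-coordinate, sorted with cumulative weight:
  x=5 (Hillcrest, w=90) cum 90
  x=7 (Eastvale, w=35) cum 125
  x=13 (Northgate, w=80) cum 205
  x=17 (Westmoor, w=90) cum 295  ← median
  x=18 (Southcross, w=30) cum 325
  x=20 (Midtown, w=125) cum 450
⇒ x* = 17
y-coordinate, sorted with cumulative weight:
  y=13 (Eastvale, w=35) cum 35
  y=16 (Hillcrest, w=90) cum 125
  y=17 (Midtown, w=125) cum 250  ← median
  y=22 (Northgate, w=80) cum 330
  y=24 (Westmoor, w=90) cum 420
  y=25 (Southcross, w=30) cum 450
⇒ y* = 17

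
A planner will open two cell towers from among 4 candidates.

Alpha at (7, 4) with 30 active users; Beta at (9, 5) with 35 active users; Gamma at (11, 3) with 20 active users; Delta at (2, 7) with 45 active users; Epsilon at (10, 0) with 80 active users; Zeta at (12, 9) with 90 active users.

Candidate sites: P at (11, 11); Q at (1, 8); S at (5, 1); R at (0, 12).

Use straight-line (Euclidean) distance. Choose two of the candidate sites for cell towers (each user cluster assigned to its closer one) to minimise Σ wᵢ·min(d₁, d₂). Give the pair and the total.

{P, S}, total 1343.7

Evaluate every pair (each demand assigned to the nearer of the two):
  {P, S}: total = 1343.7
  {P, Q}: total = 1746.2
  {Q, S}: total = 1860.9
  {P, R}: total = 1950.4
  {S, R}: total = 2039.6
  {Q, R}: total = 2760.0
Best pair: {P, S} with total 1343.7.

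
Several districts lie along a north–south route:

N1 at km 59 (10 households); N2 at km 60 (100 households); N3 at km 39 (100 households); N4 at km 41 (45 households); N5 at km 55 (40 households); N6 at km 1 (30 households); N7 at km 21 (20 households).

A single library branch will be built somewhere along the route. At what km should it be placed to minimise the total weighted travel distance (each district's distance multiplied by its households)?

For a sum of weighted absolute distances on a line, the optimum is the weighted median (not the mean). Total weight W = 345; half-weight = 172.5.
Sort by position and accumulate weight:
  km 1 (N6, w=30) → cum 30
  km 21 (N7, w=20) → cum 50
  km 39 (N3, w=100) → cum 150
  km 41 (N4, w=45) → cum 195  ≥ 172.5 → median here
  km 55 (N5, w=40) → cum 235
  km 59 (N1, w=10) → cum 245
  km 60 (N2, w=100) → cum 345
Optimal location: km 41.

x = 41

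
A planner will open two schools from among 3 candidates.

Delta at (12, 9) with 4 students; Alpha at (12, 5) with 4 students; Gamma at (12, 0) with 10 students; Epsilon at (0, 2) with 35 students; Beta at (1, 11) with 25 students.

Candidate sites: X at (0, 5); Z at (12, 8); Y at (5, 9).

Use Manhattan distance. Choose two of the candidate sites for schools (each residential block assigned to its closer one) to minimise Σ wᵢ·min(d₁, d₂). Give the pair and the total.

{X, Z}, total 376

Evaluate every pair (each demand assigned to the nearer of the two):
  {X, Z}: total = 376
  {X, Y}: total = 487
  {Z, Y}: total = 666
Best pair: {X, Z} with total 376.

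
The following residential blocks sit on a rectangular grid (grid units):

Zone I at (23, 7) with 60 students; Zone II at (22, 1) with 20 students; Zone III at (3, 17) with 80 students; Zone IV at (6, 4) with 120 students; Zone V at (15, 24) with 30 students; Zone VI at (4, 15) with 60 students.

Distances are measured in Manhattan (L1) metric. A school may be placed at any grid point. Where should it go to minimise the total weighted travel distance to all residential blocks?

Manhattan distance separates: Σwᵢ(|x−xᵢ|+|y−yᵢ|) = Σwᵢ|x−xᵢ| + Σwᵢ|y−yᵢ|, so x and y are optimised independently as 1-D weighted medians.
Total weight W = 370; half = 185.
x-coordinate, sorted with cumulative weight:
  x=3 (Zone III, w=80) cum 80
  x=4 (Zone VI, w=60) cum 140
  x=6 (Zone IV, w=120) cum 260  ← median
  x=15 (Zone V, w=30) cum 290
  x=22 (Zone II, w=20) cum 310
  x=23 (Zone I, w=60) cum 370
⇒ x* = 6
y-coordinate, sorted with cumulative weight:
  y=1 (Zone II, w=20) cum 20
  y=4 (Zone IV, w=120) cum 140
  y=7 (Zone I, w=60) cum 200  ← median
  y=15 (Zone VI, w=60) cum 260
  y=17 (Zone III, w=80) cum 340
  y=24 (Zone V, w=30) cum 370
⇒ y* = 7

(6, 7)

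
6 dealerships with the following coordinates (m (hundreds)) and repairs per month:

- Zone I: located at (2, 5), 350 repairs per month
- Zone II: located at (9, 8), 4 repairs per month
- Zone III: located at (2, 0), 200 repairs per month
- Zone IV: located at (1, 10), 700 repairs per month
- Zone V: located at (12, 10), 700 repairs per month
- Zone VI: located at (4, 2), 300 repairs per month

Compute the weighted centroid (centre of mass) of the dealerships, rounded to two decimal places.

The minimiser of Σwᵢ‖p−pᵢ‖² is the weighted centroid p* = (Σwᵢpᵢ)/(Σwᵢ).
Σwᵢ = 2254.
Σwᵢxᵢ = 350·2 + 4·9 + 200·2 + 700·1 + 700·12 + 300·4 = 11436.
Σwᵢyᵢ = 350·5 + 4·8 + 200·0 + 700·10 + 700·10 + 300·2 = 16382.
x* = 11436/2254 = 5.07, y* = 16382/2254 = 7.27.

(5.07, 7.27)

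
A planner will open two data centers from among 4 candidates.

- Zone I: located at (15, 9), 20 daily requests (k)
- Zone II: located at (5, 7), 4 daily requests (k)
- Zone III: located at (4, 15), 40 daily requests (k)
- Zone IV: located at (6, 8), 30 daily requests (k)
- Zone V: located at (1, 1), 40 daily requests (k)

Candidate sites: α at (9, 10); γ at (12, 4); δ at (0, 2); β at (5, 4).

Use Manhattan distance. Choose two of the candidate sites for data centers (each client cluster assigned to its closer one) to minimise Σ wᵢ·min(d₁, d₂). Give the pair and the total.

{α, δ}, total 798

Evaluate every pair (each demand assigned to the nearer of the two):
  {α, δ}: total = 798
  {α, β}: total = 982
  {δ, β}: total = 1022
  {γ, β}: total = 1082
  {γ, δ}: total = 1260
  {α, γ}: total = 1278
Best pair: {α, δ} with total 798.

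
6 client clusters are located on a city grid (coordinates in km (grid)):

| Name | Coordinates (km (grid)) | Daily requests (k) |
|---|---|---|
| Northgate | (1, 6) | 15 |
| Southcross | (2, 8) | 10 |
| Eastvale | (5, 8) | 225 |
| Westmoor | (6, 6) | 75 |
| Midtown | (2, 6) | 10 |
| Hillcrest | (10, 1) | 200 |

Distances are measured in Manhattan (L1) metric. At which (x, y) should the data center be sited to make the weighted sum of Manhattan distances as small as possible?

(6, 6)

Manhattan distance separates: Σwᵢ(|x−xᵢ|+|y−yᵢ|) = Σwᵢ|x−xᵢ| + Σwᵢ|y−yᵢ|, so x and y are optimised independently as 1-D weighted medians.
Total weight W = 535; half = 267.5.
x-coordinate, sorted with cumulative weight:
  x=1 (Northgate, w=15) cum 15
  x=2 (Southcross, w=10) cum 25
  x=2 (Midtown, w=10) cum 35
  x=5 (Eastvale, w=225) cum 260
  x=6 (Westmoor, w=75) cum 335  ← median
  x=10 (Hillcrest, w=200) cum 535
⇒ x* = 6
y-coordinate, sorted with cumulative weight:
  y=1 (Hillcrest, w=200) cum 200
  y=6 (Northgate, w=15) cum 215
  y=6 (Westmoor, w=75) cum 290  ← median
  y=6 (Midtown, w=10) cum 300
  y=8 (Southcross, w=10) cum 310
  y=8 (Eastvale, w=225) cum 535
⇒ y* = 6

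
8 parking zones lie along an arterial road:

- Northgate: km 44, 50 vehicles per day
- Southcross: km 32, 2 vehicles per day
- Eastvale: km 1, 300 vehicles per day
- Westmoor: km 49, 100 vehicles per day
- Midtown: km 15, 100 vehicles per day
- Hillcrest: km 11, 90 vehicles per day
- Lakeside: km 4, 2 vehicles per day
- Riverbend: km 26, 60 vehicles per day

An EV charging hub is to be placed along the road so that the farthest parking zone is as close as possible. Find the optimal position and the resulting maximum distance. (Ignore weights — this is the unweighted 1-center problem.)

location 25, max distance 24

The 1-center on a line is the midpoint of the two extreme points: leftmost at 1, rightmost at 49.
Optimal location = (1 + 49)/2 = 25; maximum distance = (49 − 1)/2 = 24.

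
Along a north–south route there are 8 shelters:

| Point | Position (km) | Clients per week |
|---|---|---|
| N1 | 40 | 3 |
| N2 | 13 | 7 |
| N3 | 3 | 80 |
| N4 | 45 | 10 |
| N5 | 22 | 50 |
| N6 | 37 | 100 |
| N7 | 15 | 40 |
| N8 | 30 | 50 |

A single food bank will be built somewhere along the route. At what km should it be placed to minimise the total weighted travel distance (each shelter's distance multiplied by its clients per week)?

x = 22

For a sum of weighted absolute distances on a line, the optimum is the weighted median (not the mean). Total weight W = 340; half-weight = 170.
Sort by position and accumulate weight:
  km 3 (N3, w=80) → cum 80
  km 13 (N2, w=7) → cum 87
  km 15 (N7, w=40) → cum 127
  km 22 (N5, w=50) → cum 177  ≥ 170 → median here
  km 30 (N8, w=50) → cum 227
  km 37 (N6, w=100) → cum 327
  km 40 (N1, w=3) → cum 330
  km 45 (N4, w=10) → cum 340
Optimal location: km 22.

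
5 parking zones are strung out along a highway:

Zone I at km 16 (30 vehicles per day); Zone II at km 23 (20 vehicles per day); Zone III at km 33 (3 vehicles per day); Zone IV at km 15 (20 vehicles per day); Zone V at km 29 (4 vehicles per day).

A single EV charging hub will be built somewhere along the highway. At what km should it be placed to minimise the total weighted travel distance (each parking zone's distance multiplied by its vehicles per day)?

x = 16

For a sum of weighted absolute distances on a line, the optimum is the weighted median (not the mean). Total weight W = 77; half-weight = 38.5.
Sort by position and accumulate weight:
  km 15 (Zone IV, w=20) → cum 20
  km 16 (Zone I, w=30) → cum 50  ≥ 38.5 → median here
  km 23 (Zone II, w=20) → cum 70
  km 29 (Zone V, w=4) → cum 74
  km 33 (Zone III, w=3) → cum 77
Optimal location: km 16.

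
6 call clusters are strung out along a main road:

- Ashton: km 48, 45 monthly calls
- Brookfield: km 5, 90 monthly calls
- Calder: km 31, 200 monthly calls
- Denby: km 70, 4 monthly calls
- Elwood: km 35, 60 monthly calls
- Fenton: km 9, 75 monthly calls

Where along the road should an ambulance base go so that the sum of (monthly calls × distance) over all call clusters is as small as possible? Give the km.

x = 31

For a sum of weighted absolute distances on a line, the optimum is the weighted median (not the mean). Total weight W = 474; half-weight = 237.
Sort by position and accumulate weight:
  km 5 (Brookfield, w=90) → cum 90
  km 9 (Fenton, w=75) → cum 165
  km 31 (Calder, w=200) → cum 365  ≥ 237 → median here
  km 35 (Elwood, w=60) → cum 425
  km 48 (Ashton, w=45) → cum 470
  km 70 (Denby, w=4) → cum 474
Optimal location: km 31.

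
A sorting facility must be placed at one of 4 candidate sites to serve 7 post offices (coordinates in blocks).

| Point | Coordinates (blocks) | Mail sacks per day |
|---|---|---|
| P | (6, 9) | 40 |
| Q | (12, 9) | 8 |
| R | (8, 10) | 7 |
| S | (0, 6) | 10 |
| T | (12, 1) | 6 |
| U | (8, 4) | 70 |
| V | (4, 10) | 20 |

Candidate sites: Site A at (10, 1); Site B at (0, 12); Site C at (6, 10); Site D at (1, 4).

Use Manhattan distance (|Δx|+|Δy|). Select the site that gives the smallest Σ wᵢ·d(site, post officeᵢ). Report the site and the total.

Site C, total 900 blocks

Total weighted distance at each candidate:
  Site A (10, 1): total = 1449
  Site B (0, 12): total = 1988
  Site C (6, 10): total = 900
  Site D (1, 4): total = 1403
Minimum is at Site C with total 900 blocks.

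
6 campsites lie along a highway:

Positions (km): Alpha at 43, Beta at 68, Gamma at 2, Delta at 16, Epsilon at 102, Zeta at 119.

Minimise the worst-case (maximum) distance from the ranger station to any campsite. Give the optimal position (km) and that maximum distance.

location 60.5, max distance 58.5

The 1-center on a line is the midpoint of the two extreme points: leftmost at 2, rightmost at 119.
Optimal location = (2 + 119)/2 = 60.5; maximum distance = (119 − 2)/2 = 58.5.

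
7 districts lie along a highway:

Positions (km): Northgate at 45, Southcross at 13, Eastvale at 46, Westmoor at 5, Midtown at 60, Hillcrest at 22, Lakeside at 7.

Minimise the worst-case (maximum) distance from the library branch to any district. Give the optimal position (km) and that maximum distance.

location 32.5, max distance 27.5

The 1-center on a line is the midpoint of the two extreme points: leftmost at 5, rightmost at 60.
Optimal location = (5 + 60)/2 = 32.5; maximum distance = (60 − 5)/2 = 27.5.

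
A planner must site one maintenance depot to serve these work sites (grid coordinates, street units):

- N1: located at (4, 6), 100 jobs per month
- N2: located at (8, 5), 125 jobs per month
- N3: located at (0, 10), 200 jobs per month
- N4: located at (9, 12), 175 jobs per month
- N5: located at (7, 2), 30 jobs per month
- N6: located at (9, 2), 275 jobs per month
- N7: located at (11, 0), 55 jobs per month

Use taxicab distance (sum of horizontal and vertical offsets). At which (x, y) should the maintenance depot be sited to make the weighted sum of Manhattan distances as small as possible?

(9, 5)

Manhattan distance separates: Σwᵢ(|x−xᵢ|+|y−yᵢ|) = Σwᵢ|x−xᵢ| + Σwᵢ|y−yᵢ|, so x and y are optimised independently as 1-D weighted medians.
Total weight W = 960; half = 480.
x-coordinate, sorted with cumulative weight:
  x=0 (N3, w=200) cum 200
  x=4 (N1, w=100) cum 300
  x=7 (N5, w=30) cum 330
  x=8 (N2, w=125) cum 455
  x=9 (N4, w=175) cum 630  ← median
  x=9 (N6, w=275) cum 905
  x=11 (N7, w=55) cum 960
⇒ x* = 9
y-coordinate, sorted with cumulative weight:
  y=0 (N7, w=55) cum 55
  y=2 (N5, w=30) cum 85
  y=2 (N6, w=275) cum 360
  y=5 (N2, w=125) cum 485  ← median
  y=6 (N1, w=100) cum 585
  y=10 (N3, w=200) cum 785
  y=12 (N4, w=175) cum 960
⇒ y* = 5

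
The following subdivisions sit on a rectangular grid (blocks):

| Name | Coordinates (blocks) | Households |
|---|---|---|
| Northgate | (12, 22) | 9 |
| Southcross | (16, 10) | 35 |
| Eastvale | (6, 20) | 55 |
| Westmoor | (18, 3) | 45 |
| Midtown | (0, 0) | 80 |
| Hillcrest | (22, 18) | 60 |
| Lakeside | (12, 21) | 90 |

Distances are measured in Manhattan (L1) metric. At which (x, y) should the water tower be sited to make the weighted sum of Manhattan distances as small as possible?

(12, 18)

Manhattan distance separates: Σwᵢ(|x−xᵢ|+|y−yᵢ|) = Σwᵢ|x−xᵢ| + Σwᵢ|y−yᵢ|, so x and y are optimised independently as 1-D weighted medians.
Total weight W = 374; half = 187.
x-coordinate, sorted with cumulative weight:
  x=0 (Midtown, w=80) cum 80
  x=6 (Eastvale, w=55) cum 135
  x=12 (Northgate, w=9) cum 144
  x=12 (Lakeside, w=90) cum 234  ← median
  x=16 (Southcross, w=35) cum 269
  x=18 (Westmoor, w=45) cum 314
  x=22 (Hillcrest, w=60) cum 374
⇒ x* = 12
y-coordinate, sorted with cumulative weight:
  y=0 (Midtown, w=80) cum 80
  y=3 (Westmoor, w=45) cum 125
  y=10 (Southcross, w=35) cum 160
  y=18 (Hillcrest, w=60) cum 220  ← median
  y=20 (Eastvale, w=55) cum 275
  y=21 (Lakeside, w=90) cum 365
  y=22 (Northgate, w=9) cum 374
⇒ y* = 18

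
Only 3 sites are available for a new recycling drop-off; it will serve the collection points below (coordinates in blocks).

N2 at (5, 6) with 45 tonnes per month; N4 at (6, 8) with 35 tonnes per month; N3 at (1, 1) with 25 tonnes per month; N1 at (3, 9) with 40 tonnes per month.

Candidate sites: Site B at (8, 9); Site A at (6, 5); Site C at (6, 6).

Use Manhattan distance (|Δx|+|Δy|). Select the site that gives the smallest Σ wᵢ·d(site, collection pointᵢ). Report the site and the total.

Total weighted distance at each candidate:
  Site B (8, 9): total = 950
  Site A (6, 5): total = 700
  Site C (6, 6): total = 605
Minimum is at Site C with total 605 blocks.

Site C, total 605 blocks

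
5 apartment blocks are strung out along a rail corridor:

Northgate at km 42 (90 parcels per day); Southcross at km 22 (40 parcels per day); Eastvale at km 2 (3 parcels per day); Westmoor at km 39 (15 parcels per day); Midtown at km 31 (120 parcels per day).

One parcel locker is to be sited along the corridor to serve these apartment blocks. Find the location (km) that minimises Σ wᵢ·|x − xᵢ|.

x = 31

For a sum of weighted absolute distances on a line, the optimum is the weighted median (not the mean). Total weight W = 268; half-weight = 134.
Sort by position and accumulate weight:
  km 2 (Eastvale, w=3) → cum 3
  km 22 (Southcross, w=40) → cum 43
  km 31 (Midtown, w=120) → cum 163  ≥ 134 → median here
  km 39 (Westmoor, w=15) → cum 178
  km 42 (Northgate, w=90) → cum 268
Optimal location: km 31.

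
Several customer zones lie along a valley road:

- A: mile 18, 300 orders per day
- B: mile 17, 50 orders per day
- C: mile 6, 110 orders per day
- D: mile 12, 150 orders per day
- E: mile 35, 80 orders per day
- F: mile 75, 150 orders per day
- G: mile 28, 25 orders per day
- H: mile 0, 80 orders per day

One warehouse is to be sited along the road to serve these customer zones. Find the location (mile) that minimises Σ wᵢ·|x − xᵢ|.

x = 18

For a sum of weighted absolute distances on a line, the optimum is the weighted median (not the mean). Total weight W = 945; half-weight = 472.5.
Sort by position and accumulate weight:
  mile 0 (H, w=80) → cum 80
  mile 6 (C, w=110) → cum 190
  mile 12 (D, w=150) → cum 340
  mile 17 (B, w=50) → cum 390
  mile 18 (A, w=300) → cum 690  ≥ 472.5 → median here
  mile 28 (G, w=25) → cum 715
  mile 35 (E, w=80) → cum 795
  mile 75 (F, w=150) → cum 945
Optimal location: mile 18.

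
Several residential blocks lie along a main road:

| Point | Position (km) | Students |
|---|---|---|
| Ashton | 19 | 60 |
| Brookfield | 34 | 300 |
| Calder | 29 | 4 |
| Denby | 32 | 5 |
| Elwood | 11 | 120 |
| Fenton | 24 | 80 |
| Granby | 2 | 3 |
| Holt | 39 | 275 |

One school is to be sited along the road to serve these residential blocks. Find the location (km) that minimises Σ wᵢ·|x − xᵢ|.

For a sum of weighted absolute distances on a line, the optimum is the weighted median (not the mean). Total weight W = 847; half-weight = 423.5.
Sort by position and accumulate weight:
  km 2 (Granby, w=3) → cum 3
  km 11 (Elwood, w=120) → cum 123
  km 19 (Ashton, w=60) → cum 183
  km 24 (Fenton, w=80) → cum 263
  km 29 (Calder, w=4) → cum 267
  km 32 (Denby, w=5) → cum 272
  km 34 (Brookfield, w=300) → cum 572  ≥ 423.5 → median here
  km 39 (Holt, w=275) → cum 847
Optimal location: km 34.

x = 34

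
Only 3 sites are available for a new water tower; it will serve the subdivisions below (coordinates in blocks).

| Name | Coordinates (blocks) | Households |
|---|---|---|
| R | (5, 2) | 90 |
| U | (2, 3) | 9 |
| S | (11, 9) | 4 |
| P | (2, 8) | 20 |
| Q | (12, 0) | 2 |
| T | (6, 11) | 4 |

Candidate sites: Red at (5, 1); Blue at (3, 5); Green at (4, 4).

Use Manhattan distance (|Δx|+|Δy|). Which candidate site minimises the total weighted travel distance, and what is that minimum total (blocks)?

Red, total 451 blocks

Total weighted distance at each candidate:
  Red (5, 1): total = 451
  Blue (3, 5): total = 669
  Green (4, 4): total = 525
Minimum is at Red with total 451 blocks.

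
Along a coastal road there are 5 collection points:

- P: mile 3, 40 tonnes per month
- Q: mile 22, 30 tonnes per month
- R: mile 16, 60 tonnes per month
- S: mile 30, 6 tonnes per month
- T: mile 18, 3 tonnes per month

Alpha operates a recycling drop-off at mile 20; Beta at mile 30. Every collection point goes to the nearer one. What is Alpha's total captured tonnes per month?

133

The indifferent point is the midpoint (20+30)/2 = 25; collection points left of it (closer to Alpha at 20) go to Alpha, those right go to Beta.
  P at 3 (w=40) → Alpha
  R at 16 (w=60) → Alpha
  T at 18 (w=3) → Alpha
  Q at 22 (w=30) → Alpha
  S at 30 (w=6) → Beta
Alpha captures 133; Beta captures 6.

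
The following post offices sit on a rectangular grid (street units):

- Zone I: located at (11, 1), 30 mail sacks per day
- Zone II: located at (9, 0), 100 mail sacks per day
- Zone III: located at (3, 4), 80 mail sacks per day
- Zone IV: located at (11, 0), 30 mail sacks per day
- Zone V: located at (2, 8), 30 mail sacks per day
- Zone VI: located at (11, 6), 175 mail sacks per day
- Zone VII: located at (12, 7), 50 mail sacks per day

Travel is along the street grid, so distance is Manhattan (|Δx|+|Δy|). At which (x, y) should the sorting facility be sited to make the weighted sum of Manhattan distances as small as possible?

(11, 6)

Manhattan distance separates: Σwᵢ(|x−xᵢ|+|y−yᵢ|) = Σwᵢ|x−xᵢ| + Σwᵢ|y−yᵢ|, so x and y are optimised independently as 1-D weighted medians.
Total weight W = 495; half = 247.5.
x-coordinate, sorted with cumulative weight:
  x=2 (Zone V, w=30) cum 30
  x=3 (Zone III, w=80) cum 110
  x=9 (Zone II, w=100) cum 210
  x=11 (Zone I, w=30) cum 240
  x=11 (Zone IV, w=30) cum 270  ← median
  x=11 (Zone VI, w=175) cum 445
  x=12 (Zone VII, w=50) cum 495
⇒ x* = 11
y-coordinate, sorted with cumulative weight:
  y=0 (Zone II, w=100) cum 100
  y=0 (Zone IV, w=30) cum 130
  y=1 (Zone I, w=30) cum 160
  y=4 (Zone III, w=80) cum 240
  y=6 (Zone VI, w=175) cum 415  ← median
  y=7 (Zone VII, w=50) cum 465
  y=8 (Zone V, w=30) cum 495
⇒ y* = 6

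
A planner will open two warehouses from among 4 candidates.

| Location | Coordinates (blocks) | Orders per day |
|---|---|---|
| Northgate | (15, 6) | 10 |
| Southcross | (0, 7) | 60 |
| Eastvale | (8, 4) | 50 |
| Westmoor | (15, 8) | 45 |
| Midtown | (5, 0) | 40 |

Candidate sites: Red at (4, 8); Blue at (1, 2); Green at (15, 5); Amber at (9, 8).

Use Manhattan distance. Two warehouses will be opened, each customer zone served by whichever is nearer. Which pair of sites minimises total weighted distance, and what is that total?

Evaluate every pair (each demand assigned to the nearer of the two):
  {Blue, Green}: total = 1145
  {Blue, Amber}: total = 1200
  {Red, Green}: total = 1205
  {Red, Amber}: total = 1260
  {Green, Amber}: total = 1475
  {Red, Blue}: total = 1565
Best pair: {Blue, Green} with total 1145.

{Blue, Green}, total 1145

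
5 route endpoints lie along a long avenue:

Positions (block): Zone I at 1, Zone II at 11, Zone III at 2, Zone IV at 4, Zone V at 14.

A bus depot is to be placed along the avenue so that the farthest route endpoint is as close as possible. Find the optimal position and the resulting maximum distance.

The 1-center on a line is the midpoint of the two extreme points: leftmost at 1, rightmost at 14.
Optimal location = (1 + 14)/2 = 7.5; maximum distance = (14 − 1)/2 = 6.5.

location 7.5, max distance 6.5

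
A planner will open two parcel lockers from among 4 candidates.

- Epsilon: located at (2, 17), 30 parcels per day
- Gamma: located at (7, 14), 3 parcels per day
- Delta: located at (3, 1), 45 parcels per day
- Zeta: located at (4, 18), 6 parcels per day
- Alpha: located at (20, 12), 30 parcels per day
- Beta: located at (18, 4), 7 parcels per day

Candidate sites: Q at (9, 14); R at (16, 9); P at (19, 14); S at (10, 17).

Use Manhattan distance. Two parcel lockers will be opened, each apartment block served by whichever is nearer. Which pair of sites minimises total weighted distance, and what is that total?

Evaluate every pair (each demand assigned to the nearer of the two):
  {Q, P}: total = 1382
  {Q, R}: total = 1474
  {P, S}: total = 1502
  {R, S}: total = 1504
  {Q, S}: total = 1666
  {R, P}: total = 1834
Best pair: {Q, P} with total 1382.

{Q, P}, total 1382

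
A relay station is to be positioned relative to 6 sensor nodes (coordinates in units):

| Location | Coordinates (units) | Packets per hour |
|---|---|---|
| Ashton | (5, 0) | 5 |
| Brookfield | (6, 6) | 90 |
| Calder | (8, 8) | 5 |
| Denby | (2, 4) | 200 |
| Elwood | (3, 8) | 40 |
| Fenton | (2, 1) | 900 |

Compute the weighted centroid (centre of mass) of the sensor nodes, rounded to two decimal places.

The minimiser of Σwᵢ‖p−pᵢ‖² is the weighted centroid p* = (Σwᵢpᵢ)/(Σwᵢ).
Σwᵢ = 1240.
Σwᵢxᵢ = 5·5 + 90·6 + 5·8 + 200·2 + 40·3 + 900·2 = 2925.
Σwᵢyᵢ = 5·0 + 90·6 + 5·8 + 200·4 + 40·8 + 900·1 = 2600.
x* = 2925/1240 = 2.36, y* = 2600/1240 = 2.10.

(2.36, 2.10)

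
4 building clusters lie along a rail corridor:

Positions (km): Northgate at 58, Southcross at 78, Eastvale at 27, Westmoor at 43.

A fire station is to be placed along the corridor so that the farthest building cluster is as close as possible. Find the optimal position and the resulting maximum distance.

location 52.5, max distance 25.5

The 1-center on a line is the midpoint of the two extreme points: leftmost at 27, rightmost at 78.
Optimal location = (27 + 78)/2 = 52.5; maximum distance = (78 − 27)/2 = 25.5.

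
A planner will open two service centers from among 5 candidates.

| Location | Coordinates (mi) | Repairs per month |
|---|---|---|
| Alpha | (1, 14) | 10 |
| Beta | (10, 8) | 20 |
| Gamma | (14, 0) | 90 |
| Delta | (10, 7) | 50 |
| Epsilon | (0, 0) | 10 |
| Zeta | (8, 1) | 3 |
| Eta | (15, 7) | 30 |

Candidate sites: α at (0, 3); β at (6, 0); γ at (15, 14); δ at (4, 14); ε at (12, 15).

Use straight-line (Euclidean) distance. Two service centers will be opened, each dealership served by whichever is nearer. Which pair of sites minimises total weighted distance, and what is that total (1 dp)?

{β, γ}, total 1696.0

Evaluate every pair (each demand assigned to the nearer of the two):
  {β, γ}: total = 1696.0
  {β, ε}: total = 1702.2
  {β, δ}: total = 1731.6
  {α, β}: total = 1791.2
  {α, γ}: total = 2224.7
  {α, ε}: total = 2268.0
  {γ, δ}: total = 2275.9
  {γ, ε}: total = 2377.4
  {δ, ε}: total = 2392.6
  {α, δ}: total = 2395.2
Best pair: {β, γ} with total 1696.0.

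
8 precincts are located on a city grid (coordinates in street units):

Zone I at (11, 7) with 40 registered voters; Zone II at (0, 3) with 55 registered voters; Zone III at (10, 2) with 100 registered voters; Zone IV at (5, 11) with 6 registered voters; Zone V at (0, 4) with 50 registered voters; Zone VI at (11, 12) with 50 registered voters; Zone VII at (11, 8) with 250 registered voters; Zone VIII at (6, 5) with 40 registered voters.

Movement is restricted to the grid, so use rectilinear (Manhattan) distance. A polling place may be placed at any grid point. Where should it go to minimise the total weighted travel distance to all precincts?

Manhattan distance separates: Σwᵢ(|x−xᵢ|+|y−yᵢ|) = Σwᵢ|x−xᵢ| + Σwᵢ|y−yᵢ|, so x and y are optimised independently as 1-D weighted medians.
Total weight W = 591; half = 295.5.
x-coordinate, sorted with cumulative weight:
  x=0 (Zone II, w=55) cum 55
  x=0 (Zone V, w=50) cum 105
  x=5 (Zone IV, w=6) cum 111
  x=6 (Zone VIII, w=40) cum 151
  x=10 (Zone III, w=100) cum 251
  x=11 (Zone I, w=40) cum 291
  x=11 (Zone VI, w=50) cum 341  ← median
  x=11 (Zone VII, w=250) cum 591
⇒ x* = 11
y-coordinate, sorted with cumulative weight:
  y=2 (Zone III, w=100) cum 100
  y=3 (Zone II, w=55) cum 155
  y=4 (Zone V, w=50) cum 205
  y=5 (Zone VIII, w=40) cum 245
  y=7 (Zone I, w=40) cum 285
  y=8 (Zone VII, w=250) cum 535  ← median
  y=11 (Zone IV, w=6) cum 541
  y=12 (Zone VI, w=50) cum 591
⇒ y* = 8

(11, 8)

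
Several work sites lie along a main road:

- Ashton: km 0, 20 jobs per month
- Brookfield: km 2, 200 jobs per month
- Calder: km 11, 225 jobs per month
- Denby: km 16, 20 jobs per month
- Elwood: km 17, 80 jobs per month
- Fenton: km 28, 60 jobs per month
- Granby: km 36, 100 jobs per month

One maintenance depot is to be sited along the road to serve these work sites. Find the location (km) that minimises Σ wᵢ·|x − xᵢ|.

For a sum of weighted absolute distances on a line, the optimum is the weighted median (not the mean). Total weight W = 705; half-weight = 352.5.
Sort by position and accumulate weight:
  km 0 (Ashton, w=20) → cum 20
  km 2 (Brookfield, w=200) → cum 220
  km 11 (Calder, w=225) → cum 445  ≥ 352.5 → median here
  km 16 (Denby, w=20) → cum 465
  km 17 (Elwood, w=80) → cum 545
  km 28 (Fenton, w=60) → cum 605
  km 36 (Granby, w=100) → cum 705
Optimal location: km 11.

x = 11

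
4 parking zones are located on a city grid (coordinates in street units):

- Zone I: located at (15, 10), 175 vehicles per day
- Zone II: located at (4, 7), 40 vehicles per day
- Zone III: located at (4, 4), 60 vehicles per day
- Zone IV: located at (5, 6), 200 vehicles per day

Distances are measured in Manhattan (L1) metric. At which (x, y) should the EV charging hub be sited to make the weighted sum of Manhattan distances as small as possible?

(5, 6)

Manhattan distance separates: Σwᵢ(|x−xᵢ|+|y−yᵢ|) = Σwᵢ|x−xᵢ| + Σwᵢ|y−yᵢ|, so x and y are optimised independently as 1-D weighted medians.
Total weight W = 475; half = 237.5.
x-coordinate, sorted with cumulative weight:
  x=4 (Zone II, w=40) cum 40
  x=4 (Zone III, w=60) cum 100
  x=5 (Zone IV, w=200) cum 300  ← median
  x=15 (Zone I, w=175) cum 475
⇒ x* = 5
y-coordinate, sorted with cumulative weight:
  y=4 (Zone III, w=60) cum 60
  y=6 (Zone IV, w=200) cum 260  ← median
  y=7 (Zone II, w=40) cum 300
  y=10 (Zone I, w=175) cum 475
⇒ y* = 6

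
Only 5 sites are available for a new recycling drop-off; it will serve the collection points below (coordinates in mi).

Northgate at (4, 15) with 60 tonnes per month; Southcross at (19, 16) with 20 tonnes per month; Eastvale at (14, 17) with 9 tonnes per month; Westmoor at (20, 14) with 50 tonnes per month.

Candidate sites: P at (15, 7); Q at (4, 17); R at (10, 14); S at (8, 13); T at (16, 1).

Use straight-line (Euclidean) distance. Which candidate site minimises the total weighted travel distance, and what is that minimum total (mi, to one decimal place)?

Total weighted distance at each candidate:
  P (15, 7): total = 1533.6
  Q (4, 17): total = 1324.6
  R (10, 14): total = 1094.4
  S (8, 13): total = 1163.3
  T (16, 1): total = 2237.5
Minimum is at R with total 1094.4 mi.

R, total 1094.4 mi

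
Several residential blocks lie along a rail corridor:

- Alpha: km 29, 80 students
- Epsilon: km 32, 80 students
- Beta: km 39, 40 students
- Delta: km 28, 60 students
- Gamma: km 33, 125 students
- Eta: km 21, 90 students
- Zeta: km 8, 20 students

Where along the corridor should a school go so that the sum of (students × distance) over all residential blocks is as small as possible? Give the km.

For a sum of weighted absolute distances on a line, the optimum is the weighted median (not the mean). Total weight W = 495; half-weight = 247.5.
Sort by position and accumulate weight:
  km 8 (Zeta, w=20) → cum 20
  km 21 (Eta, w=90) → cum 110
  km 28 (Delta, w=60) → cum 170
  km 29 (Alpha, w=80) → cum 250  ≥ 247.5 → median here
  km 32 (Epsilon, w=80) → cum 330
  km 33 (Gamma, w=125) → cum 455
  km 39 (Beta, w=40) → cum 495
Optimal location: km 29.

x = 29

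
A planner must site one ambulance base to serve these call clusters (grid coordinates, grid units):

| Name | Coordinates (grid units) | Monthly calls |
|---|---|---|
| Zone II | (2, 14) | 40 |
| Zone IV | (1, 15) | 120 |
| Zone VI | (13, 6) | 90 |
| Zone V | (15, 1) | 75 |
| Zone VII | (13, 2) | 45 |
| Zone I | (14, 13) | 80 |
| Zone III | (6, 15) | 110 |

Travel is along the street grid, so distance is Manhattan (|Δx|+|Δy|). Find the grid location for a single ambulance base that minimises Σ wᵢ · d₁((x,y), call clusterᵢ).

Manhattan distance separates: Σwᵢ(|x−xᵢ|+|y−yᵢ|) = Σwᵢ|x−xᵢ| + Σwᵢ|y−yᵢ|, so x and y are optimised independently as 1-D weighted medians.
Total weight W = 560; half = 280.
x-coordinate, sorted with cumulative weight:
  x=1 (Zone IV, w=120) cum 120
  x=2 (Zone II, w=40) cum 160
  x=6 (Zone III, w=110) cum 270
  x=13 (Zone VI, w=90) cum 360  ← median
  x=13 (Zone VII, w=45) cum 405
  x=14 (Zone I, w=80) cum 485
  x=15 (Zone V, w=75) cum 560
⇒ x* = 13
y-coordinate, sorted with cumulative weight:
  y=1 (Zone V, w=75) cum 75
  y=2 (Zone VII, w=45) cum 120
  y=6 (Zone VI, w=90) cum 210
  y=13 (Zone I, w=80) cum 290  ← median
  y=14 (Zone II, w=40) cum 330
  y=15 (Zone IV, w=120) cum 450
  y=15 (Zone III, w=110) cum 560
⇒ y* = 13

(13, 13)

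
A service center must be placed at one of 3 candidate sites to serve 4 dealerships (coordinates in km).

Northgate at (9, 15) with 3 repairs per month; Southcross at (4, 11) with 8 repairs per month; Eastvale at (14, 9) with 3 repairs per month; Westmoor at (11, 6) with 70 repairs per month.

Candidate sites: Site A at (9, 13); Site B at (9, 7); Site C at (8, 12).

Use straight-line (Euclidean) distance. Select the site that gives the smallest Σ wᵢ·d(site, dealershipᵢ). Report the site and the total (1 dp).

Total weighted distance at each candidate:
  Site A (9, 13): total = 577.9
  Site B (9, 7): total = 247.9
  Site C (8, 12): total = 532.2
Minimum is at Site B with total 247.9 km.

Site B, total 247.9 km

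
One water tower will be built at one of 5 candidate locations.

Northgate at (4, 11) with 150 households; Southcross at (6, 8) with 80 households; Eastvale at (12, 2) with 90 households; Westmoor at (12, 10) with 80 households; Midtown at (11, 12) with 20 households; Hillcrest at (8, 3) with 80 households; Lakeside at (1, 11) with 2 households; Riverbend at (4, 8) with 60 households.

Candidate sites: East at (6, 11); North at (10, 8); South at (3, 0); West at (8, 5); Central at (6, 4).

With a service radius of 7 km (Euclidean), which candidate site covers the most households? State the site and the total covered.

Coverage radius r = 7 km; a point is covered iff (Δx)²+(Δy)² ≤ 7² = 49.
  East (6, 11): covers {Northgate, Southcross, Westmoor, Midtown, Lakeside, Riverbend} → 392
  North (10, 8): covers {Northgate, Southcross, Eastvale, Westmoor, Midtown, Hillcrest, Riverbend} → 560
  South (3, 0): covers {Hillcrest} → 80
  West (8, 5): covers {Southcross, Eastvale, Westmoor, Hillcrest, Riverbend} → 390
  Central (6, 4): covers {Southcross, Eastvale, Hillcrest, Riverbend} → 310
Maximum coverage at North: 560 households.

North, covering 560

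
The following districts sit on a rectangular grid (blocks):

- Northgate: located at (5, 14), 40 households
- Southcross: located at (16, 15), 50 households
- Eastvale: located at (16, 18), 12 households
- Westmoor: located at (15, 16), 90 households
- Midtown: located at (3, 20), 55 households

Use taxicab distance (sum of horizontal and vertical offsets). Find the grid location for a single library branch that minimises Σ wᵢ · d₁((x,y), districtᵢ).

Manhattan distance separates: Σwᵢ(|x−xᵢ|+|y−yᵢ|) = Σwᵢ|x−xᵢ| + Σwᵢ|y−yᵢ|, so x and y are optimised independently as 1-D weighted medians.
Total weight W = 247; half = 123.5.
x-coordinate, sorted with cumulative weight:
  x=3 (Midtown, w=55) cum 55
  x=5 (Northgate, w=40) cum 95
  x=15 (Westmoor, w=90) cum 185  ← median
  x=16 (Southcross, w=50) cum 235
  x=16 (Eastvale, w=12) cum 247
⇒ x* = 15
y-coordinate, sorted with cumulative weight:
  y=14 (Northgate, w=40) cum 40
  y=15 (Southcross, w=50) cum 90
  y=16 (Westmoor, w=90) cum 180  ← median
  y=18 (Eastvale, w=12) cum 192
  y=20 (Midtown, w=55) cum 247
⇒ y* = 16

(15, 16)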